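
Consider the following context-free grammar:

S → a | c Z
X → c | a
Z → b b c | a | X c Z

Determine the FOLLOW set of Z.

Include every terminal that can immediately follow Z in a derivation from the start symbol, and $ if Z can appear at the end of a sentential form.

We compute FOLLOW(Z) using the standard algorithm.
FOLLOW(S) starts with {$}.
FIRST(S) = {a, c}
FIRST(X) = {a, c}
FIRST(Z) = {a, b, c}
FOLLOW(S) = {$}
FOLLOW(X) = {c}
FOLLOW(Z) = {$}
Therefore, FOLLOW(Z) = {$}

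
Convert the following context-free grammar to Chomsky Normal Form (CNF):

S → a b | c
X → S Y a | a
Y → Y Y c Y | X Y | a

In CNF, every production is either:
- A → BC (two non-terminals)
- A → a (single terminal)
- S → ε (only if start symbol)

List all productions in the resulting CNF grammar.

TA → a; TB → b; S → c; X → a; TC → c; Y → a; S → TA TB; X → S X0; X0 → Y TA; Y → Y X1; X1 → Y X2; X2 → TC Y; Y → X Y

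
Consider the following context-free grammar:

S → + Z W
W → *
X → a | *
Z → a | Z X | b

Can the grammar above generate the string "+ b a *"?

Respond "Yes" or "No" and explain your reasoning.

Yes - a valid derivation exists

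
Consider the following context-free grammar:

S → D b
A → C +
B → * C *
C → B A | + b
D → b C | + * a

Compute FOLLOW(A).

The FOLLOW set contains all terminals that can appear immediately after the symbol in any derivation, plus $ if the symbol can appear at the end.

We compute FOLLOW(A) using the standard algorithm.
FOLLOW(S) starts with {$}.
FIRST(A) = {*, +}
FIRST(B) = {*}
FIRST(C) = {*, +}
FIRST(D) = {+, b}
FIRST(S) = {+, b}
FOLLOW(A) = {*, +, b}
FOLLOW(B) = {*, +}
FOLLOW(C) = {*, +, b}
FOLLOW(D) = {b}
FOLLOW(S) = {$}
Therefore, FOLLOW(A) = {*, +, b}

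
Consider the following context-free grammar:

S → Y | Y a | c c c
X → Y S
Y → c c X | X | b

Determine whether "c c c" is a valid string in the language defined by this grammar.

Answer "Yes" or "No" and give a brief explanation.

Yes - a valid derivation exists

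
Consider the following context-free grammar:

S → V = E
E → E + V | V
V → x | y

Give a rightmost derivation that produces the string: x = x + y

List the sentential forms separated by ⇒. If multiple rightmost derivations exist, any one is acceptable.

S ⇒ V = E ⇒ V = E + V ⇒ V = E + y ⇒ V = V + y ⇒ V = x + y ⇒ x = x + y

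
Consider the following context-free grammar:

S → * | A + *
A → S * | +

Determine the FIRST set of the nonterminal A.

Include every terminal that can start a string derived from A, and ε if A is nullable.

We compute FIRST(A) using the standard algorithm.
FIRST(A) = {*, +}
FIRST(S) = {*, +}
Therefore, FIRST(A) = {*, +}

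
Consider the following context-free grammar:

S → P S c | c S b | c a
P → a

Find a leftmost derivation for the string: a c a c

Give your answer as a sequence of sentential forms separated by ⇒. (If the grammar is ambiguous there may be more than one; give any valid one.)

S ⇒ P S c ⇒ a S c ⇒ a c a c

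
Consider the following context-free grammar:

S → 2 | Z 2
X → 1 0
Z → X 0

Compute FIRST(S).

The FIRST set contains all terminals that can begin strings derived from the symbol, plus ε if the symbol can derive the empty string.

We compute FIRST(S) using the standard algorithm.
FIRST(S) = {1, 2}
FIRST(X) = {1}
FIRST(Z) = {1}
Therefore, FIRST(S) = {1, 2}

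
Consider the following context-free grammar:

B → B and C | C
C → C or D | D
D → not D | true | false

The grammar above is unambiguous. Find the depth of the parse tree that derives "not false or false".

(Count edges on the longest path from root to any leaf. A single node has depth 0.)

5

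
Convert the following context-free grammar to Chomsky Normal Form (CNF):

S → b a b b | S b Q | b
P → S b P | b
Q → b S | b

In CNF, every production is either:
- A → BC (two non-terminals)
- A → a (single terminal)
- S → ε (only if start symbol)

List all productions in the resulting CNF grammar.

TB → b; TA → a; S → b; P → b; Q → b; S → TB X0; X0 → TA X1; X1 → TB TB; S → S X2; X2 → TB Q; P → S X3; X3 → TB P; Q → TB S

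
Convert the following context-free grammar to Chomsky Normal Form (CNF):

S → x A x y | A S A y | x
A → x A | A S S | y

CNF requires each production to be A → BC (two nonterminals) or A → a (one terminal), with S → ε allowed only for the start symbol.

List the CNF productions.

TX → x; TY → y; S → x; A → y; S → TX X0; X0 → A X1; X1 → TX TY; S → A X2; X2 → S X3; X3 → A TY; A → TX A; A → A X4; X4 → S S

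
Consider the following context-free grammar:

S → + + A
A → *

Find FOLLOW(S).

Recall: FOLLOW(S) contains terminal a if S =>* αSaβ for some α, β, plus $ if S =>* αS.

We compute FOLLOW(S) using the standard algorithm.
FOLLOW(S) starts with {$}.
FIRST(A) = {*}
FIRST(S) = {+}
FOLLOW(A) = {$}
FOLLOW(S) = {$}
Therefore, FOLLOW(S) = {$}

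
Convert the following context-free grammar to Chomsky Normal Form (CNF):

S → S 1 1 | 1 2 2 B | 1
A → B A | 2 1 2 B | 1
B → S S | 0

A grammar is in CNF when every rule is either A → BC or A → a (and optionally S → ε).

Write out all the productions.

T1 → 1; T2 → 2; S → 1; A → 1; B → 0; S → S X0; X0 → T1 T1; S → T1 X1; X1 → T2 X2; X2 → T2 B; A → B A; A → T2 X3; X3 → T1 X4; X4 → T2 B; B → S S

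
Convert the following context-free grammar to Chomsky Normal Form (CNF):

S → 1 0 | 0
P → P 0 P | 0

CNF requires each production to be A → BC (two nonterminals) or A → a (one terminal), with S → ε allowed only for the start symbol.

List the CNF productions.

T1 → 1; T0 → 0; S → 0; P → 0; S → T1 T0; P → P X0; X0 → T0 P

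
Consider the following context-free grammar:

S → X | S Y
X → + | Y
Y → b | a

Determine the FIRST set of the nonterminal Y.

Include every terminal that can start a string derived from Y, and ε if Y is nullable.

We compute FIRST(Y) using the standard algorithm.
FIRST(S) = {+, a, b}
FIRST(X) = {+, a, b}
FIRST(Y) = {a, b}
Therefore, FIRST(Y) = {a, b}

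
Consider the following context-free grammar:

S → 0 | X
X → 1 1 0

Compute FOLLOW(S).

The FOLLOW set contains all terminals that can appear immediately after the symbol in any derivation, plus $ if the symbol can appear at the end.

We compute FOLLOW(S) using the standard algorithm.
FOLLOW(S) starts with {$}.
FIRST(S) = {0, 1}
FIRST(X) = {1}
FOLLOW(S) = {$}
FOLLOW(X) = {$}
Therefore, FOLLOW(S) = {$}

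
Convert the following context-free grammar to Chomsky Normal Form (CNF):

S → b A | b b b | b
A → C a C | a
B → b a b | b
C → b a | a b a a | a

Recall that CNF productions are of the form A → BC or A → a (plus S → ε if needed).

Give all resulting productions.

TB → b; S → b; TA → a; A → a; B → b; C → a; S → TB A; S → TB X0; X0 → TB TB; A → C X1; X1 → TA C; B → TB X2; X2 → TA TB; C → TB TA; C → TA X3; X3 → TB X4; X4 → TA TA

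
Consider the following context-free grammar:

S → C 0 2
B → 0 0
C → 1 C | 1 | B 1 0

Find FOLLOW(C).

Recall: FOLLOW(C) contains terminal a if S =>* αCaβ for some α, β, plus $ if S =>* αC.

We compute FOLLOW(C) using the standard algorithm.
FOLLOW(S) starts with {$}.
FIRST(B) = {0}
FIRST(C) = {0, 1}
FIRST(S) = {0, 1}
FOLLOW(B) = {1}
FOLLOW(C) = {0}
FOLLOW(S) = {$}
Therefore, FOLLOW(C) = {0}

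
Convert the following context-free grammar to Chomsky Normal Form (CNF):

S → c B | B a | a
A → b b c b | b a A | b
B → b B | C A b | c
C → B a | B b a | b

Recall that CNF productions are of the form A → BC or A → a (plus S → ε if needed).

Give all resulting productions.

TC → c; TA → a; S → a; TB → b; A → b; B → c; C → b; S → TC B; S → B TA; A → TB X0; X0 → TB X1; X1 → TC TB; A → TB X2; X2 → TA A; B → TB B; B → C X3; X3 → A TB; C → B TA; C → B X4; X4 → TB TA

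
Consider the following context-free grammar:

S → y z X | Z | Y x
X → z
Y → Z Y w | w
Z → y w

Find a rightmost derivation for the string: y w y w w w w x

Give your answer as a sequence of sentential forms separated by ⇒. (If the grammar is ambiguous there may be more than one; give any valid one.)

S ⇒ Y x ⇒ Z Y w x ⇒ Z Z Y w w x ⇒ Z Z w w w x ⇒ Z y w w w w x ⇒ y w y w w w w x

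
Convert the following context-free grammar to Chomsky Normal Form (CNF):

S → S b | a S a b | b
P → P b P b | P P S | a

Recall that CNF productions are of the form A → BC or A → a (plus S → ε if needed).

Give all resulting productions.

TB → b; TA → a; S → b; P → a; S → S TB; S → TA X0; X0 → S X1; X1 → TA TB; P → P X2; X2 → TB X3; X3 → P TB; P → P X4; X4 → P S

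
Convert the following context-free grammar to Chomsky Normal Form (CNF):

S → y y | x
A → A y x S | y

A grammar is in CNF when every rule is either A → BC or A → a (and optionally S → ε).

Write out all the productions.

TY → y; S → x; TX → x; A → y; S → TY TY; A → A X0; X0 → TY X1; X1 → TX S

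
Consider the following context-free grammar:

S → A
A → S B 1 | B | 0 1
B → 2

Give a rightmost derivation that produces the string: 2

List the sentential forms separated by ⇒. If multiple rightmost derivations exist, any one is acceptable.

S ⇒ A ⇒ B ⇒ 2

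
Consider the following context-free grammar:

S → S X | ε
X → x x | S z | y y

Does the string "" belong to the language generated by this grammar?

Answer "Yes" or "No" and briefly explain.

Yes - a valid derivation exists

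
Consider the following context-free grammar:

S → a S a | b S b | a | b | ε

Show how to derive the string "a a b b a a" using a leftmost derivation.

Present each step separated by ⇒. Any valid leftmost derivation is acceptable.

S ⇒ a S a ⇒ a a S a a ⇒ a a b S b a a ⇒ a a b b a a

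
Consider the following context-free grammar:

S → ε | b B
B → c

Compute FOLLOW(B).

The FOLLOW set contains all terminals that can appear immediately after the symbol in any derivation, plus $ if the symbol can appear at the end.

We compute FOLLOW(B) using the standard algorithm.
FOLLOW(S) starts with {$}.
FIRST(B) = {c}
FIRST(S) = {b, ε}
FOLLOW(B) = {$}
FOLLOW(S) = {$}
Therefore, FOLLOW(B) = {$}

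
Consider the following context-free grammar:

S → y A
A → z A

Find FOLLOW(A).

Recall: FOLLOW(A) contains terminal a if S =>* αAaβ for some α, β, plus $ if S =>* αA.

We compute FOLLOW(A) using the standard algorithm.
FOLLOW(S) starts with {$}.
FIRST(A) = {z}
FIRST(S) = {y}
FOLLOW(A) = {$}
FOLLOW(S) = {$}
Therefore, FOLLOW(A) = {$}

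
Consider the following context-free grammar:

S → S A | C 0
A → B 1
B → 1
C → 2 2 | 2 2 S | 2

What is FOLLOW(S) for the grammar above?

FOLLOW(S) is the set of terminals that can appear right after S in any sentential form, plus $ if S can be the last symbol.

We compute FOLLOW(S) using the standard algorithm.
FOLLOW(S) starts with {$}.
FIRST(A) = {1}
FIRST(B) = {1}
FIRST(C) = {2}
FIRST(S) = {2}
FOLLOW(A) = {$, 0, 1}
FOLLOW(B) = {1}
FOLLOW(C) = {0}
FOLLOW(S) = {$, 0, 1}
Therefore, FOLLOW(S) = {$, 0, 1}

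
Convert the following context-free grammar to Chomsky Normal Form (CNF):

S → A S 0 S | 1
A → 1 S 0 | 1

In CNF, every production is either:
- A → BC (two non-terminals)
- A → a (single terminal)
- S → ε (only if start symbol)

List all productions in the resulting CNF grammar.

T0 → 0; S → 1; T1 → 1; A → 1; S → A X0; X0 → S X1; X1 → T0 S; A → T1 X2; X2 → S T0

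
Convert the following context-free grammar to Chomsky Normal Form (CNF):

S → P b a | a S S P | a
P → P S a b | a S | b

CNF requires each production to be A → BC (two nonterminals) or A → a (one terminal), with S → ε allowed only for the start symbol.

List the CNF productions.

TB → b; TA → a; S → a; P → b; S → P X0; X0 → TB TA; S → TA X1; X1 → S X2; X2 → S P; P → P X3; X3 → S X4; X4 → TA TB; P → TA S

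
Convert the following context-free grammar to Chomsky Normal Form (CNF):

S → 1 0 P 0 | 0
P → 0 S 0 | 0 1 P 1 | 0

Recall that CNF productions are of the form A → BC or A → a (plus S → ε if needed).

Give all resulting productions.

T1 → 1; T0 → 0; S → 0; P → 0; S → T1 X0; X0 → T0 X1; X1 → P T0; P → T0 X2; X2 → S T0; P → T0 X3; X3 → T1 X4; X4 → P T1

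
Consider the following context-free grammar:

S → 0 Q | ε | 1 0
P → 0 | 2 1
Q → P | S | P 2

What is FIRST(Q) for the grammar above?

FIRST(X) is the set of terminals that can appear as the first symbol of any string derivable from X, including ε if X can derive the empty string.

We compute FIRST(Q) using the standard algorithm.
FIRST(P) = {0, 2}
FIRST(Q) = {0, 1, 2, ε}
FIRST(S) = {0, 1, ε}
Therefore, FIRST(Q) = {0, 1, 2, ε}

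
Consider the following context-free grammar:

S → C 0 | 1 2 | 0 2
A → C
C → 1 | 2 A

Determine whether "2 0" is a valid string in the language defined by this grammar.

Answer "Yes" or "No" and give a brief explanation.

No - no valid derivation exists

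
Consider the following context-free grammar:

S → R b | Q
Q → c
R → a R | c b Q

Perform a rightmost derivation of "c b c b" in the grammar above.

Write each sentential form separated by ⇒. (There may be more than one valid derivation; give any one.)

S ⇒ R b ⇒ c b Q b ⇒ c b c b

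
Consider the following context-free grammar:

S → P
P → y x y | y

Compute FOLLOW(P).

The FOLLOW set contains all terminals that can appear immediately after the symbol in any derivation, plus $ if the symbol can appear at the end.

We compute FOLLOW(P) using the standard algorithm.
FOLLOW(S) starts with {$}.
FIRST(P) = {y}
FIRST(S) = {y}
FOLLOW(P) = {$}
FOLLOW(S) = {$}
Therefore, FOLLOW(P) = {$}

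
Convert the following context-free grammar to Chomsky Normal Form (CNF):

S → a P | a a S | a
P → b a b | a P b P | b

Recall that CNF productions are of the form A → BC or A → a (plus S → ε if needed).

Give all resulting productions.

TA → a; S → a; TB → b; P → b; S → TA P; S → TA X0; X0 → TA S; P → TB X1; X1 → TA TB; P → TA X2; X2 → P X3; X3 → TB P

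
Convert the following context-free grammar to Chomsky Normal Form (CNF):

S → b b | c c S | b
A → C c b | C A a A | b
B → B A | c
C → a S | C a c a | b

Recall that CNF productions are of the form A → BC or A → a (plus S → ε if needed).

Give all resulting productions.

TB → b; TC → c; S → b; TA → a; A → b; B → c; C → b; S → TB TB; S → TC X0; X0 → TC S; A → C X1; X1 → TC TB; A → C X2; X2 → A X3; X3 → TA A; B → B A; C → TA S; C → C X4; X4 → TA X5; X5 → TC TA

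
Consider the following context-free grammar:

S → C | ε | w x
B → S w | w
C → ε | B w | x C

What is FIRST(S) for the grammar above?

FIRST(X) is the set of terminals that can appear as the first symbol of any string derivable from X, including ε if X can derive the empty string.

We compute FIRST(S) using the standard algorithm.
FIRST(B) = {w, x}
FIRST(C) = {w, x, ε}
FIRST(S) = {w, x, ε}
Therefore, FIRST(S) = {w, x, ε}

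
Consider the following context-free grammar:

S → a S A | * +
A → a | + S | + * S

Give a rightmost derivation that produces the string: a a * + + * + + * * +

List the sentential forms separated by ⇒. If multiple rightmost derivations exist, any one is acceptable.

S ⇒ a S A ⇒ a S + * S ⇒ a S + * * + ⇒ a a S A + * * + ⇒ a a S + S + * * + ⇒ a a S + * + + * * + ⇒ a a * + + * + + * * +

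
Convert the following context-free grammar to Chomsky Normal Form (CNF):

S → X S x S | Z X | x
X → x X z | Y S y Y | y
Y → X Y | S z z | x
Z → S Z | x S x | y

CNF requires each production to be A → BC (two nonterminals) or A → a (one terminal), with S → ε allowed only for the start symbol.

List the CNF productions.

TX → x; S → x; TZ → z; TY → y; X → y; Y → x; Z → y; S → X X0; X0 → S X1; X1 → TX S; S → Z X; X → TX X2; X2 → X TZ; X → Y X3; X3 → S X4; X4 → TY Y; Y → X Y; Y → S X5; X5 → TZ TZ; Z → S Z; Z → TX X6; X6 → S TX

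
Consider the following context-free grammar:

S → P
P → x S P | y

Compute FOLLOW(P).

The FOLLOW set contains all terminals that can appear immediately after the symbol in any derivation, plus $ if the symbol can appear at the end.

We compute FOLLOW(P) using the standard algorithm.
FOLLOW(S) starts with {$}.
FIRST(P) = {x, y}
FIRST(S) = {x, y}
FOLLOW(P) = {$, x, y}
FOLLOW(S) = {$, x, y}
Therefore, FOLLOW(P) = {$, x, y}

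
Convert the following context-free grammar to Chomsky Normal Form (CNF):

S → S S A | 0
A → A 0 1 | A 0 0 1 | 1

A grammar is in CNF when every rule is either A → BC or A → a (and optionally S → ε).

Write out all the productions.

S → 0; T0 → 0; T1 → 1; A → 1; S → S X0; X0 → S A; A → A X1; X1 → T0 T1; A → A X2; X2 → T0 X3; X3 → T0 T1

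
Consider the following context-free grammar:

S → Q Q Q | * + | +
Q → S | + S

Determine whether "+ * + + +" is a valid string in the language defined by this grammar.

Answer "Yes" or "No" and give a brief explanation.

Yes - a valid derivation exists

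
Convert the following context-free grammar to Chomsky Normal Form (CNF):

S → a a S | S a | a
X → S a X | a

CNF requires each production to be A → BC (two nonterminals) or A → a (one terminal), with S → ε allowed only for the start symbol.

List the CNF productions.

TA → a; S → a; X → a; S → TA X0; X0 → TA S; S → S TA; X → S X1; X1 → TA X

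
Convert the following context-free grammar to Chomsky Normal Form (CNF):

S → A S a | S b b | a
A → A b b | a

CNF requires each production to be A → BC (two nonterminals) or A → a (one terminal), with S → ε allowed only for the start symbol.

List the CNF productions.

TA → a; TB → b; S → a; A → a; S → A X0; X0 → S TA; S → S X1; X1 → TB TB; A → A X2; X2 → TB TB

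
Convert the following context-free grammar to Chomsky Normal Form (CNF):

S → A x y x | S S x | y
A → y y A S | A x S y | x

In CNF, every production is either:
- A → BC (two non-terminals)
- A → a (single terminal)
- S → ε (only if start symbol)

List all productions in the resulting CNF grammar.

TX → x; TY → y; S → y; A → x; S → A X0; X0 → TX X1; X1 → TY TX; S → S X2; X2 → S TX; A → TY X3; X3 → TY X4; X4 → A S; A → A X5; X5 → TX X6; X6 → S TY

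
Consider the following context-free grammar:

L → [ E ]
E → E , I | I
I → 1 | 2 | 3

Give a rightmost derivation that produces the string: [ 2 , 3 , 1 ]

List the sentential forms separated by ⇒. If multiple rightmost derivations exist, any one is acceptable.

L ⇒ [ E ] ⇒ [ E , I ] ⇒ [ E , 1 ] ⇒ [ E , I , 1 ] ⇒ [ E , 3 , 1 ] ⇒ [ I , 3 , 1 ] ⇒ [ 2 , 3 , 1 ]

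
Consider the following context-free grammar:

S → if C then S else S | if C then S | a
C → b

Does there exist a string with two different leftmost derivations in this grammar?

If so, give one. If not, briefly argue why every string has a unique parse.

Yes - the string 'if b then if b then if b then a else a' has two distinct leftmost derivations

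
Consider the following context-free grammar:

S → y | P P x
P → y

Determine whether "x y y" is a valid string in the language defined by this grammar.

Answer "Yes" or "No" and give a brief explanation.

No - no valid derivation exists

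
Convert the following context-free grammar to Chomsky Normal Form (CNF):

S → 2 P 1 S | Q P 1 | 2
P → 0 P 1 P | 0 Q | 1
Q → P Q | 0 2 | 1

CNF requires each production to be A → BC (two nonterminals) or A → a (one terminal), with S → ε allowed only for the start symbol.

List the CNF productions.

T2 → 2; T1 → 1; S → 2; T0 → 0; P → 1; Q → 1; S → T2 X0; X0 → P X1; X1 → T1 S; S → Q X2; X2 → P T1; P → T0 X3; X3 → P X4; X4 → T1 P; P → T0 Q; Q → P Q; Q → T0 T2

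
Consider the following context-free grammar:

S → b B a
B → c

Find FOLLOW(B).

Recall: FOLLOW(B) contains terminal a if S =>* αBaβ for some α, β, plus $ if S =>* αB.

We compute FOLLOW(B) using the standard algorithm.
FOLLOW(S) starts with {$}.
FIRST(B) = {c}
FIRST(S) = {b}
FOLLOW(B) = {a}
FOLLOW(S) = {$}
Therefore, FOLLOW(B) = {a}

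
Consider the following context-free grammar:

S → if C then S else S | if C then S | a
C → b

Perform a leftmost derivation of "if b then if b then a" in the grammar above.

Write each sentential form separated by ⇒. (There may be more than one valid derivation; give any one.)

S ⇒ if C then S ⇒ if b then S ⇒ if b then if C then S ⇒ if b then if b then S ⇒ if b then if b then a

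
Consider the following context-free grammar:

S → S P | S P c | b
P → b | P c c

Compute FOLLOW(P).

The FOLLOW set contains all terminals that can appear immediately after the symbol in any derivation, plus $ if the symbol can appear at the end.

We compute FOLLOW(P) using the standard algorithm.
FOLLOW(S) starts with {$}.
FIRST(P) = {b}
FIRST(S) = {b}
FOLLOW(P) = {$, b, c}
FOLLOW(S) = {$, b}
Therefore, FOLLOW(P) = {$, b, c}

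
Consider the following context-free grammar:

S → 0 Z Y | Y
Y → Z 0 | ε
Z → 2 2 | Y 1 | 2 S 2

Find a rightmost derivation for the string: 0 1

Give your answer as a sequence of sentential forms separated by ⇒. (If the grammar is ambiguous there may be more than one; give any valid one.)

S ⇒ 0 Z Y ⇒ 0 Z ⇒ 0 Y 1 ⇒ 0 1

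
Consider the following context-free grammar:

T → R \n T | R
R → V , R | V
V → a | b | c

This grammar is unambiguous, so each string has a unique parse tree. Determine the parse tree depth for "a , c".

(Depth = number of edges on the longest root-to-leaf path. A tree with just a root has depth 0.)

4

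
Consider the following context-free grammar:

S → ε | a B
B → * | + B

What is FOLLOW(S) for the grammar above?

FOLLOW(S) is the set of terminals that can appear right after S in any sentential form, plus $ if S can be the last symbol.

We compute FOLLOW(S) using the standard algorithm.
FOLLOW(S) starts with {$}.
FIRST(B) = {*, +}
FIRST(S) = {a, ε}
FOLLOW(B) = {$}
FOLLOW(S) = {$}
Therefore, FOLLOW(S) = {$}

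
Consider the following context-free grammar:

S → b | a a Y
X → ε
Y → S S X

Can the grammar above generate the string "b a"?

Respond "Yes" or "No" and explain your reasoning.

No - no valid derivation exists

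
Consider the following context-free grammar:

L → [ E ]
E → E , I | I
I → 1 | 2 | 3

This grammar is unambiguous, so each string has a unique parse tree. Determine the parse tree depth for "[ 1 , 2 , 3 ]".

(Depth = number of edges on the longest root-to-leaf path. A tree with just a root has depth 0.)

5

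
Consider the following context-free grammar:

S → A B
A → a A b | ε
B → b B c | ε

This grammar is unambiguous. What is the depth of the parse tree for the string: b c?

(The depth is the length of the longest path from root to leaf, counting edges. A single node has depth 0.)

3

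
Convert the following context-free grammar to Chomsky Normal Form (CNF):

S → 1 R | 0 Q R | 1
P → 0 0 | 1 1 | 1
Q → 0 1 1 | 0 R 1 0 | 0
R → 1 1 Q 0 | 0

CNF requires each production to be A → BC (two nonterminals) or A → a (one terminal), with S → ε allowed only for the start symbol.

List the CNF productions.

T1 → 1; T0 → 0; S → 1; P → 1; Q → 0; R → 0; S → T1 R; S → T0 X0; X0 → Q R; P → T0 T0; P → T1 T1; Q → T0 X1; X1 → T1 T1; Q → T0 X2; X2 → R X3; X3 → T1 T0; R → T1 X4; X4 → T1 X5; X5 → Q T0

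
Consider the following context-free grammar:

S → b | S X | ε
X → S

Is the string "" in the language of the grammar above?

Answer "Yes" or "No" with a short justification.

Yes - a valid derivation exists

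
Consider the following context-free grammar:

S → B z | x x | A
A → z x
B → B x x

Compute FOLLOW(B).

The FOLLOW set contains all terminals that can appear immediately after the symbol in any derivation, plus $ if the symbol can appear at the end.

We compute FOLLOW(B) using the standard algorithm.
FOLLOW(S) starts with {$}.
FIRST(A) = {z}
FIRST(B) = {}
FIRST(S) = {x, z}
FOLLOW(A) = {$}
FOLLOW(B) = {x, z}
FOLLOW(S) = {$}
Therefore, FOLLOW(B) = {x, z}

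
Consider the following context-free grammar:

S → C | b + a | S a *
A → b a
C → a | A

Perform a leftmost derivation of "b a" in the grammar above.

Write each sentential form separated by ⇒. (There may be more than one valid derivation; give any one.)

S ⇒ C ⇒ A ⇒ b a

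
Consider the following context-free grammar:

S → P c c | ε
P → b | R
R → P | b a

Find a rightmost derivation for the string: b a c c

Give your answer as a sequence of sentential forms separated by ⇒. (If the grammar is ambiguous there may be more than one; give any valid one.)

S ⇒ P c c ⇒ R c c ⇒ b a c c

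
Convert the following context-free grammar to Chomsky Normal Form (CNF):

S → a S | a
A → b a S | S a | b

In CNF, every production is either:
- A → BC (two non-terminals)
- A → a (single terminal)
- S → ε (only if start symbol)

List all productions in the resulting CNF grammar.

TA → a; S → a; TB → b; A → b; S → TA S; A → TB X0; X0 → TA S; A → S TA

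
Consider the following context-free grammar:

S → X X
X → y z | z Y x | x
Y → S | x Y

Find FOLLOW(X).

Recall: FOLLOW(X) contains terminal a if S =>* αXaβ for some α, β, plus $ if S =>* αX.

We compute FOLLOW(X) using the standard algorithm.
FOLLOW(S) starts with {$}.
FIRST(S) = {x, y, z}
FIRST(X) = {x, y, z}
FIRST(Y) = {x, y, z}
FOLLOW(S) = {$, x}
FOLLOW(X) = {$, x, y, z}
FOLLOW(Y) = {x}
Therefore, FOLLOW(X) = {$, x, y, z}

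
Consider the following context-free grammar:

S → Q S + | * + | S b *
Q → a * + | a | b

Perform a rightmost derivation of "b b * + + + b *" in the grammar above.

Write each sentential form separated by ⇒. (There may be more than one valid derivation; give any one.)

S ⇒ S b * ⇒ Q S + b * ⇒ Q Q S + + b * ⇒ Q Q * + + + b * ⇒ Q b * + + + b * ⇒ b b * + + + b *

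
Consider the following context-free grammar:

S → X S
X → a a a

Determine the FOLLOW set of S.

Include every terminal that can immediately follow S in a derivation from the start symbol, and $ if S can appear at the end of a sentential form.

We compute FOLLOW(S) using the standard algorithm.
FOLLOW(S) starts with {$}.
FIRST(S) = {a}
FIRST(X) = {a}
FOLLOW(S) = {$}
FOLLOW(X) = {a}
Therefore, FOLLOW(S) = {$}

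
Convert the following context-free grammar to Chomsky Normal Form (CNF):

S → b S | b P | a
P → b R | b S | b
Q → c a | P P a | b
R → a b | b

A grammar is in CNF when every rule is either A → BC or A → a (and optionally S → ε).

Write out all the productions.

TB → b; S → a; P → b; TC → c; TA → a; Q → b; R → b; S → TB S; S → TB P; P → TB R; P → TB S; Q → TC TA; Q → P X0; X0 → P TA; R → TA TB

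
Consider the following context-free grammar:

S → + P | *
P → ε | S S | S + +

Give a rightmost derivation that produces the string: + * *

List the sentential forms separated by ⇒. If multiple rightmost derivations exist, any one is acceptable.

S ⇒ + P ⇒ + S S ⇒ + S * ⇒ + * *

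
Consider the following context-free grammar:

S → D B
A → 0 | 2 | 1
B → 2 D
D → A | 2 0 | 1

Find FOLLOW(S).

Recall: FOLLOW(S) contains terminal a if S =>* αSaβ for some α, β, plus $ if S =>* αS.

We compute FOLLOW(S) using the standard algorithm.
FOLLOW(S) starts with {$}.
FIRST(A) = {0, 1, 2}
FIRST(B) = {2}
FIRST(D) = {0, 1, 2}
FIRST(S) = {0, 1, 2}
FOLLOW(A) = {$, 2}
FOLLOW(B) = {$}
FOLLOW(D) = {$, 2}
FOLLOW(S) = {$}
Therefore, FOLLOW(S) = {$}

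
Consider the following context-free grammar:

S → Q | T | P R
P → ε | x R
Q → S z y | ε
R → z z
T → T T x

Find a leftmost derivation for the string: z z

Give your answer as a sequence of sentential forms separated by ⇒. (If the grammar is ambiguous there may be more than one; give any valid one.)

S ⇒ P R ⇒ R ⇒ z z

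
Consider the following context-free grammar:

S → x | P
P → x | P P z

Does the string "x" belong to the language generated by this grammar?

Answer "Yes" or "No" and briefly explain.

Yes - a valid derivation exists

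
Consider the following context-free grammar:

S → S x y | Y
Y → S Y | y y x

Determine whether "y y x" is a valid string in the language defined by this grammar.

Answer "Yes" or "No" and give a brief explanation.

Yes - a valid derivation exists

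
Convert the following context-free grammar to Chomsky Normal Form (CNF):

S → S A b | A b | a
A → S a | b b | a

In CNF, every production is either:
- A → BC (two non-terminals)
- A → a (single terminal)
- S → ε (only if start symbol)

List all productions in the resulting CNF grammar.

TB → b; S → a; TA → a; A → a; S → S X0; X0 → A TB; S → A TB; A → S TA; A → TB TB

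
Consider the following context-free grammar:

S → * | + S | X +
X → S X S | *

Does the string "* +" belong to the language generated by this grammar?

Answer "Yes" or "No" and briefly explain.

Yes - a valid derivation exists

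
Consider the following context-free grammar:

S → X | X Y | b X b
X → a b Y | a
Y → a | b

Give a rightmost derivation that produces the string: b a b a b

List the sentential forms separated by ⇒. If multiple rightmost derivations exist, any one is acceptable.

S ⇒ b X b ⇒ b a b Y b ⇒ b a b a b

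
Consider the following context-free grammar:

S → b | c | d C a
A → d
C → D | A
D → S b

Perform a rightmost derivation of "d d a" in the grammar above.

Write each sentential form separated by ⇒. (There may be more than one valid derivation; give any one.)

S ⇒ d C a ⇒ d A a ⇒ d d a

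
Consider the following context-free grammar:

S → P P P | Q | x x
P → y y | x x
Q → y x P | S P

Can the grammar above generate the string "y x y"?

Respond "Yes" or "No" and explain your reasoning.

No - no valid derivation exists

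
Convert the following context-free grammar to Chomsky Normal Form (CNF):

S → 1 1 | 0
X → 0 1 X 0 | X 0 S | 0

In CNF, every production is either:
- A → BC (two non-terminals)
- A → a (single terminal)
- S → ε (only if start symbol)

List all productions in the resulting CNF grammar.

T1 → 1; S → 0; T0 → 0; X → 0; S → T1 T1; X → T0 X0; X0 → T1 X1; X1 → X T0; X → X X2; X2 → T0 S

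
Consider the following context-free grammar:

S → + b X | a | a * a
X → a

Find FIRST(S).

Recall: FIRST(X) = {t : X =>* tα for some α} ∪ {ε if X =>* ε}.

We compute FIRST(S) using the standard algorithm.
FIRST(S) = {+, a}
FIRST(X) = {a}
Therefore, FIRST(S) = {+, a}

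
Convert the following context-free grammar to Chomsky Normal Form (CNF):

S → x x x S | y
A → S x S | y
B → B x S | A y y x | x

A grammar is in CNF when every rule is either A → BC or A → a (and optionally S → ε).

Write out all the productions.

TX → x; S → y; A → y; TY → y; B → x; S → TX X0; X0 → TX X1; X1 → TX S; A → S X2; X2 → TX S; B → B X3; X3 → TX S; B → A X4; X4 → TY X5; X5 → TY TX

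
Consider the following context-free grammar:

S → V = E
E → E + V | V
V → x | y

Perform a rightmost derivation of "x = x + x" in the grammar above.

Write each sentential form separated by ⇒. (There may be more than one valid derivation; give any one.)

S ⇒ V = E ⇒ V = E + V ⇒ V = E + x ⇒ V = V + x ⇒ V = x + x ⇒ x = x + x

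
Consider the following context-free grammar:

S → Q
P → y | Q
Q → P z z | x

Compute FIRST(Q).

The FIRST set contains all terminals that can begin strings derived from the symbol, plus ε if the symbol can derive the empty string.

We compute FIRST(Q) using the standard algorithm.
FIRST(P) = {x, y}
FIRST(Q) = {x, y}
FIRST(S) = {x, y}
Therefore, FIRST(Q) = {x, y}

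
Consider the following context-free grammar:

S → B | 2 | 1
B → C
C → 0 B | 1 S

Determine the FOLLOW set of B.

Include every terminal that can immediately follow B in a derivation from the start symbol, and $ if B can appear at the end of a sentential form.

We compute FOLLOW(B) using the standard algorithm.
FOLLOW(S) starts with {$}.
FIRST(B) = {0, 1}
FIRST(C) = {0, 1}
FIRST(S) = {0, 1, 2}
FOLLOW(B) = {$}
FOLLOW(C) = {$}
FOLLOW(S) = {$}
Therefore, FOLLOW(B) = {$}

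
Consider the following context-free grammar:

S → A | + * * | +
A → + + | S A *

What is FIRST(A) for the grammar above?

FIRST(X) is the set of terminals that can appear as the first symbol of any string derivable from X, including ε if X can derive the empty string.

We compute FIRST(A) using the standard algorithm.
FIRST(A) = {+}
FIRST(S) = {+}
Therefore, FIRST(A) = {+}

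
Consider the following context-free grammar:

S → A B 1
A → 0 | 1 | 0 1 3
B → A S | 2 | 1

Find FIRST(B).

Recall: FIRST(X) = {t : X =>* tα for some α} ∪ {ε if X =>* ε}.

We compute FIRST(B) using the standard algorithm.
FIRST(A) = {0, 1}
FIRST(B) = {0, 1, 2}
FIRST(S) = {0, 1}
Therefore, FIRST(B) = {0, 1, 2}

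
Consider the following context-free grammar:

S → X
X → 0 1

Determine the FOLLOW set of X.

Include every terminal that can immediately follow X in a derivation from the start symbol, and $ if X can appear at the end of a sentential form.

We compute FOLLOW(X) using the standard algorithm.
FOLLOW(S) starts with {$}.
FIRST(S) = {0}
FIRST(X) = {0}
FOLLOW(S) = {$}
FOLLOW(X) = {$}
Therefore, FOLLOW(X) = {$}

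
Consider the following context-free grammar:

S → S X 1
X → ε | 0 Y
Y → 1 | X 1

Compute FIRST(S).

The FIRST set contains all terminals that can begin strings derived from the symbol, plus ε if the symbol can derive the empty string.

We compute FIRST(S) using the standard algorithm.
FIRST(S) = {}
FIRST(X) = {0, ε}
FIRST(Y) = {0, 1}
Therefore, FIRST(S) = {}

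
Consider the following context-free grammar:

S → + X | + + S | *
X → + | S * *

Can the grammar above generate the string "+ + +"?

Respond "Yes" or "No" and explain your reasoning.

No - no valid derivation exists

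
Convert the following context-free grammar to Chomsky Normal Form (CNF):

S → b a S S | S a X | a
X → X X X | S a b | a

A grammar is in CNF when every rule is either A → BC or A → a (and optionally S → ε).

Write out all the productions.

TB → b; TA → a; S → a; X → a; S → TB X0; X0 → TA X1; X1 → S S; S → S X2; X2 → TA X; X → X X3; X3 → X X; X → S X4; X4 → TA TB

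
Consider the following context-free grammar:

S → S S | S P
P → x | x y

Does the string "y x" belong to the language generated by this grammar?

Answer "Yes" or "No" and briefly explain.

No - no valid derivation exists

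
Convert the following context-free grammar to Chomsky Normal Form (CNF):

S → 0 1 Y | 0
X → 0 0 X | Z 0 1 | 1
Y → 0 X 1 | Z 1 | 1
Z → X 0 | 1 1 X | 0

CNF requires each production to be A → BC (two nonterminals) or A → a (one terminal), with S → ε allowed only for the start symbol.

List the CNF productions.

T0 → 0; T1 → 1; S → 0; X → 1; Y → 1; Z → 0; S → T0 X0; X0 → T1 Y; X → T0 X1; X1 → T0 X; X → Z X2; X2 → T0 T1; Y → T0 X3; X3 → X T1; Y → Z T1; Z → X T0; Z → T1 X4; X4 → T1 X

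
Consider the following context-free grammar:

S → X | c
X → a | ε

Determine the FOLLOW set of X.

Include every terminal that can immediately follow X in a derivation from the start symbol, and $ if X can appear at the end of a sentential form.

We compute FOLLOW(X) using the standard algorithm.
FOLLOW(S) starts with {$}.
FIRST(S) = {a, c, ε}
FIRST(X) = {a, ε}
FOLLOW(S) = {$}
FOLLOW(X) = {$}
Therefore, FOLLOW(X) = {$}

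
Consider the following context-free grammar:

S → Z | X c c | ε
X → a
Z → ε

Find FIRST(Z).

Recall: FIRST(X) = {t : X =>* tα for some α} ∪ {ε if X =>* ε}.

We compute FIRST(Z) using the standard algorithm.
FIRST(S) = {a, ε}
FIRST(X) = {a}
FIRST(Z) = {ε}
Therefore, FIRST(Z) = {ε}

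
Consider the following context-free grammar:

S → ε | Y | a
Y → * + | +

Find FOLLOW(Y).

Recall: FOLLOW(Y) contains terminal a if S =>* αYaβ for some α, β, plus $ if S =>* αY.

We compute FOLLOW(Y) using the standard algorithm.
FOLLOW(S) starts with {$}.
FIRST(S) = {*, +, a, ε}
FIRST(Y) = {*, +}
FOLLOW(S) = {$}
FOLLOW(Y) = {$}
Therefore, FOLLOW(Y) = {$}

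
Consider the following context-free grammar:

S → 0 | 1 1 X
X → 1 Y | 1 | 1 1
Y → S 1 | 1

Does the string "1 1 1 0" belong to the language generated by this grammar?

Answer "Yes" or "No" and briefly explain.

No - no valid derivation exists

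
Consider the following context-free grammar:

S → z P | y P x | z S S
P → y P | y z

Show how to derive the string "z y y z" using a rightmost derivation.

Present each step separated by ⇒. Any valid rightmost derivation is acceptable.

S ⇒ z P ⇒ z y P ⇒ z y y z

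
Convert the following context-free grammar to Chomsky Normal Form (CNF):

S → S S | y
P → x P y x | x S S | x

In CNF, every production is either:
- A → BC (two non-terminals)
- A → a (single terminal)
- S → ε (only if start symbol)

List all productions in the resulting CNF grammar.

S → y; TX → x; TY → y; P → x; S → S S; P → TX X0; X0 → P X1; X1 → TY TX; P → TX X2; X2 → S S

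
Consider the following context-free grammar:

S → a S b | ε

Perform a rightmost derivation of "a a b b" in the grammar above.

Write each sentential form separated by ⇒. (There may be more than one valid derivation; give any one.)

S ⇒ a S b ⇒ a a S b b ⇒ a a b b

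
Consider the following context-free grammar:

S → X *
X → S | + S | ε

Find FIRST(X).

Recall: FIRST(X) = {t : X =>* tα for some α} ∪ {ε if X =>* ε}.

We compute FIRST(X) using the standard algorithm.
FIRST(S) = {*, +}
FIRST(X) = {*, +, ε}
Therefore, FIRST(X) = {*, +, ε}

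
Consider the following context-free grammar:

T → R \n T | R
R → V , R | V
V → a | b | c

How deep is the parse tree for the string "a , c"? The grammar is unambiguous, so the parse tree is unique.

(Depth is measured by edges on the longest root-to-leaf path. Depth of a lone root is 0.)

4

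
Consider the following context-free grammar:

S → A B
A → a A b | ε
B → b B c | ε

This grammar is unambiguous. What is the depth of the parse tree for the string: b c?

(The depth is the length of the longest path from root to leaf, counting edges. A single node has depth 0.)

3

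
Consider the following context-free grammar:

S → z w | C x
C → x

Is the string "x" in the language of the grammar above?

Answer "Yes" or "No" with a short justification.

No - no valid derivation exists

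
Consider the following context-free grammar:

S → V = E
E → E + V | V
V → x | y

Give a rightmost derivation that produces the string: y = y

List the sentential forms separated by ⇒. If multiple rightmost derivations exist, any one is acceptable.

S ⇒ V = E ⇒ V = V ⇒ V = y ⇒ y = y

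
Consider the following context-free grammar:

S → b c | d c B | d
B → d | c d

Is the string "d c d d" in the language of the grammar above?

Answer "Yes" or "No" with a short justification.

No - no valid derivation exists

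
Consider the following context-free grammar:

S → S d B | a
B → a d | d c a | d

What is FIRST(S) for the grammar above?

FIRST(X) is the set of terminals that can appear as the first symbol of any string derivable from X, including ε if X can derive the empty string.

We compute FIRST(S) using the standard algorithm.
FIRST(B) = {a, d}
FIRST(S) = {a}
Therefore, FIRST(S) = {a}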